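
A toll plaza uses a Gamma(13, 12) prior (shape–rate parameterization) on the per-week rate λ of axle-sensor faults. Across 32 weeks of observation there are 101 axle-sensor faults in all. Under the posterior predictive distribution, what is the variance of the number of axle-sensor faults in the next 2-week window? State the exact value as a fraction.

1311/242

Total count 101 over total exposure 32 weeks.
Gamma(α, β) with Poisson data over total exposure Σt gives posterior Gamma(α+Σx, β+Σt) = Gamma(114, 44).
The posterior predictive for a window of length T is Negative Binomial with variance T·α'·(β'+T)/β'² = 2·114·46/1936 = 1311/242.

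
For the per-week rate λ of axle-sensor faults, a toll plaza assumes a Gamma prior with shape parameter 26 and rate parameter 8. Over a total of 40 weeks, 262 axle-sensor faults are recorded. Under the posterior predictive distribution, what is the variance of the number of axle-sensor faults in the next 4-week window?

Total count 262 over total exposure 40 weeks.
By Gamma–Poisson conjugacy, the posterior is Gamma(α + Σx, β + Σt) = Gamma(26 + 262, 8 + 40) = Gamma(288, 48).
The posterior predictive for a window of length T is Negative Binomial with variance T·α'·(β'+T)/β'² = 4·288·52/2304 = 26.

26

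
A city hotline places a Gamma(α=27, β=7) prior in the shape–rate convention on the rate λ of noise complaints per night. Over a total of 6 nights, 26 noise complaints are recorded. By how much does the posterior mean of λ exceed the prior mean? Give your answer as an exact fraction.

Total count 26 over total exposure 6 nights.
Gamma(α, β) with Poisson data over total exposure Σt gives posterior Gamma(α+Σx, β+Σt) = Gamma(53, 13).
Posterior mean = 53/13 = 53/13; prior mean = 27/7 = 27/7. Difference = 53/13 − 27/7 = 20/91.

20/91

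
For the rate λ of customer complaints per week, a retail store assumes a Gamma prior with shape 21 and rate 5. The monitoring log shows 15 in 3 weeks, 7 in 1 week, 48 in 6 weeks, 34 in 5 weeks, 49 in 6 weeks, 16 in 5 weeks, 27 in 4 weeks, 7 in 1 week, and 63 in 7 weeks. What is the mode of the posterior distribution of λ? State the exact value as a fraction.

286/43

Total count: 15 + 7 + 48 + 34 + 49 + 16 + 27 + 7 + 63 = 266.
Total exposure: 3 + 1 + 6 + 5 + 6 + 5 + 4 + 1 + 7 = 38 weeks.
Gamma(α, β) with Poisson data over total exposure Σt gives posterior Gamma(α+Σx, β+Σt) = Gamma(287, 43).
Posterior mode = (α'−1)/β' = 286/43.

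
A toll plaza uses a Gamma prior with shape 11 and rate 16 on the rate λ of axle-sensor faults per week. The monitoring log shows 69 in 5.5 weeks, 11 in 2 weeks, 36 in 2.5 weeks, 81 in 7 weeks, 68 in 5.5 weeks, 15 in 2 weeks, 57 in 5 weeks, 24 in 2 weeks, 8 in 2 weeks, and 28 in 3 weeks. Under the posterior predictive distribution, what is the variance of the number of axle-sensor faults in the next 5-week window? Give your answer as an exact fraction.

6256/147

Total count: 69 + 11 + 36 + 81 + 68 + 15 + 57 + 24 + 8 + 28 = 397.
Total exposure: 5.5 + 2 + 2.5 + 7 + 5.5 + 2 + 5 + 2 + 2 + 3 = 36.5 weeks.
By Gamma–Poisson conjugacy, the posterior is Gamma(α + Σx, β + Σt) = Gamma(11 + 397, 16 + 36.5) = Gamma(408, 105/2).
The posterior predictive for a window of length T is Negative Binomial with variance T·α'·(β'+T)/β'² = 5·408·(115/2)/(11025/4) = 6256/147.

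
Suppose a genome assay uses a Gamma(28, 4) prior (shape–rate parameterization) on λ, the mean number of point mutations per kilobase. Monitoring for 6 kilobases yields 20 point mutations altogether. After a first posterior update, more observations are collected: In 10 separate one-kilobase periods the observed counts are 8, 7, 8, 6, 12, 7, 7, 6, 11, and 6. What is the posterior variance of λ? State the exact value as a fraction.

Total count 20 over total exposure 6 kilobases.
After the first batch: Gamma(28 + 20, 4 + 6) = Gamma(48, 10).
Total count: 8 + 7 + 8 + 6 + 12 + 7 + 7 + 6 + 11 + 6 = 78.
Total exposure: 10 kilobases.
After the second batch: Gamma(48 + 78, 10 + 10) = Gamma(126, 20).
Posterior variance = α'/β'² = 126/400 = 63/200.

63/200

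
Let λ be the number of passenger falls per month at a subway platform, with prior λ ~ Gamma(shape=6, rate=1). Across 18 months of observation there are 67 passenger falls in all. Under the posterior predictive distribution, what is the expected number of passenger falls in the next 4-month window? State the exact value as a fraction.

Total count 67 over total exposure 18 months.
Posterior: α' = 6 + 67 = 73, β' = 1 + 18 = 19.
Predictive mean over a 4-month window = T·E[λ|data] = 4·73/19 = 292/19.

292/19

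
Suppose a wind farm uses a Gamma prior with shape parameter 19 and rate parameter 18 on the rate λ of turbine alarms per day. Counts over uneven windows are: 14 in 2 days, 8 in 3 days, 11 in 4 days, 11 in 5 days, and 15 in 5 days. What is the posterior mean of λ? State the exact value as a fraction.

78/37

Total count: 14 + 8 + 11 + 11 + 15 = 59.
Total exposure: 2 + 3 + 4 + 5 + 5 = 19 days.
The Gamma prior is conjugate for the Poisson rate, so λ | data ~ Gamma(19+59, 18+19) = Gamma(78, 37).
Posterior mean = α'/β' = 78/37.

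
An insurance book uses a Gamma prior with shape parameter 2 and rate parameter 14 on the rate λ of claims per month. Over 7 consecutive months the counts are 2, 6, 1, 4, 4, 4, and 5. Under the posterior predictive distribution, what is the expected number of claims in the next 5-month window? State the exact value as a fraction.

20/3

Total count: 2 + 6 + 1 + 4 + 4 + 4 + 5 = 26.
Total exposure: 7 months.
Posterior: α' = 2 + 26 = 28, β' = 14 + 7 = 21.
Predictive mean over a 5-month window = T·E[λ|data] = 5·28/21 = 20/3.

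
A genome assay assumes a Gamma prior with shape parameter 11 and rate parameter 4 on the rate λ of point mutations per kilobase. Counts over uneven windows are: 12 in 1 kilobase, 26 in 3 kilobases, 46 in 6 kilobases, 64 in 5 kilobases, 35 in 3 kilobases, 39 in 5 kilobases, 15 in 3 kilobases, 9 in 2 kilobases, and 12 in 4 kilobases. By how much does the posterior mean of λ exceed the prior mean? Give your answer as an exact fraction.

Total count: 12 + 26 + 46 + 64 + 35 + 39 + 15 + 9 + 12 = 258.
Total exposure: 1 + 3 + 6 + 5 + 3 + 5 + 3 + 2 + 4 = 32 kilobases.
Posterior: α' = 11 + 258 = 269, β' = 4 + 32 = 36.
Posterior mean = 269/36 = 269/36; prior mean = 11/4 = 11/4. Difference = 269/36 − 11/4 = 85/18.

85/18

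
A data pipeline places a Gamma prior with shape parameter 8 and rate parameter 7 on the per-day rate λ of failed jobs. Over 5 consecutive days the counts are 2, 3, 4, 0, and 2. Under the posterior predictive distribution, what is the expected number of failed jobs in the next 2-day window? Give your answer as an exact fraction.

19/6

Total count: 2 + 3 + 4 + 0 + 2 = 11.
Total exposure: 5 days.
Gamma(α, β) with Poisson data over total exposure Σt gives posterior Gamma(α+Σx, β+Σt) = Gamma(19, 12).
Predictive mean over a 2-day window = T·E[λ|data] = 2·19/12 = 19/6.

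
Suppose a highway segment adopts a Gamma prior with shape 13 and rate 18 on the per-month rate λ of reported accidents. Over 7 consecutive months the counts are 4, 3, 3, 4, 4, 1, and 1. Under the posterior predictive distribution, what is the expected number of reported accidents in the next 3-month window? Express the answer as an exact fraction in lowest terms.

Total count: 4 + 3 + 3 + 4 + 4 + 1 + 1 = 20.
Total exposure: 7 months.
The Gamma prior is conjugate for the Poisson rate, so λ | data ~ Gamma(13+20, 18+7) = Gamma(33, 25).
Predictive mean over a 3-month window = T·E[λ|data] = 3·33/25 = 99/25.

99/25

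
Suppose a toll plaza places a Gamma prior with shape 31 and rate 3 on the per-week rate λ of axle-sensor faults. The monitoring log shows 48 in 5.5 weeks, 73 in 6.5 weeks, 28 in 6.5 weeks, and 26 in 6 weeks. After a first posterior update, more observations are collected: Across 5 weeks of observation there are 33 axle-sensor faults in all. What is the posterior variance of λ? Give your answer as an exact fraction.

Total count: 48 + 73 + 28 + 26 = 175.
Total exposure: 5.5 + 6.5 + 6.5 + 6 = 24.5 weeks.
After the first batch: Gamma(31 + 175, 3 + 24.5) = Gamma(206, 55/2).
Total count 33 over total exposure 5 weeks.
After the second batch: Gamma(206 + 33, 55/2 + 5) = Gamma(239, 65/2).
Posterior variance = α'/β'² = 239/(4225/4) = 956/4225.

956/4225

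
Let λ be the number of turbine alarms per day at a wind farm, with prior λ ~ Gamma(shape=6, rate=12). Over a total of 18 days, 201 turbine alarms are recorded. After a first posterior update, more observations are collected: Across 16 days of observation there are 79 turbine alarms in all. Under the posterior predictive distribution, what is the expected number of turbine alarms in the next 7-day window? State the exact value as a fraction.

1001/23

Total count 201 over total exposure 18 days.
After the first batch: Gamma(6 + 201, 12 + 18) = Gamma(207, 30).
Total count 79 over total exposure 16 days.
After the second batch: Gamma(207 + 79, 30 + 16) = Gamma(286, 46).
Predictive mean over a 7-day window = T·E[λ|data] = 7·286/46 = 1001/23.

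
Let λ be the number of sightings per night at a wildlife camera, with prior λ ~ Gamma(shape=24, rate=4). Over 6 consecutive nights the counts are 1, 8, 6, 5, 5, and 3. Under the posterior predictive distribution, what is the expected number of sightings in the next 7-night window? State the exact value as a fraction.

Total count: 1 + 8 + 6 + 5 + 5 + 3 = 28.
Total exposure: 6 nights.
Gamma(α, β) with Poisson data over total exposure Σt gives posterior Gamma(α+Σx, β+Σt) = Gamma(52, 10).
Predictive mean over a 7-night window = T·E[λ|data] = 7·52/10 = 182/5.

182/5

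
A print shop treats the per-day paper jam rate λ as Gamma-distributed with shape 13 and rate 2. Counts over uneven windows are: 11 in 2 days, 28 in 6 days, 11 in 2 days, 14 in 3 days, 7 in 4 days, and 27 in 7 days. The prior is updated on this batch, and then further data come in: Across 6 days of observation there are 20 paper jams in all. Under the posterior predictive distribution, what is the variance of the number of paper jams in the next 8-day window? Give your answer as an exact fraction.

655/16

Total count: 11 + 28 + 11 + 14 + 7 + 27 = 98.
Total exposure: 2 + 6 + 2 + 3 + 4 + 7 = 24 days.
After the first batch: Gamma(13 + 98, 2 + 24) = Gamma(111, 26).
Total count 20 over total exposure 6 days.
After the second batch: Gamma(111 + 20, 26 + 6) = Gamma(131, 32).
The posterior predictive for a window of length T is Negative Binomial with variance T·α'·(β'+T)/β'² = 8·131·40/1024 = 655/16.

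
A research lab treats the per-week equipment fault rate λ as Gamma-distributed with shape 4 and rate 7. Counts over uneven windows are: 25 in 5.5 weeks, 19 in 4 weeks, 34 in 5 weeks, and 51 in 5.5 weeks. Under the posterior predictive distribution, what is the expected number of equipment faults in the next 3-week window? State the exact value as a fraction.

133/9

Total count: 25 + 19 + 34 + 51 = 129.
Total exposure: 5.5 + 4 + 5 + 5.5 = 20 weeks.
The Gamma prior is conjugate for the Poisson rate, so λ | data ~ Gamma(4+129, 7+20) = Gamma(133, 27).
Predictive mean over a 3-week window = T·E[λ|data] = 3·133/27 = 133/9.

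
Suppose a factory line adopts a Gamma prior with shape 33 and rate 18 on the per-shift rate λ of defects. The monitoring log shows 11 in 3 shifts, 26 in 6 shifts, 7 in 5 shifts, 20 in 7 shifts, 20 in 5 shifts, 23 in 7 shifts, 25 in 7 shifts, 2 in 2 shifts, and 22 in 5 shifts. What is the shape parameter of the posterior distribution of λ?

189

Total count: 11 + 26 + 7 + 20 + 20 + 23 + 25 + 2 + 22 = 156.
Total exposure: 3 + 6 + 5 + 7 + 5 + 7 + 7 + 2 + 5 = 47 shifts.
The Gamma prior is conjugate for the Poisson rate, so λ | data ~ Gamma(33+156, 18+47) = Gamma(189, 65).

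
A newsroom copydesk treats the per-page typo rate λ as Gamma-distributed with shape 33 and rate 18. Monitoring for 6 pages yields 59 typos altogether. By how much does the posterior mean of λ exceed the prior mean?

Total count 59 over total exposure 6 pages.
The Gamma prior is conjugate for the Poisson rate, so λ | data ~ Gamma(33+59, 18+6) = Gamma(92, 24).
Posterior mean = 92/24 = 23/6; prior mean = 33/18 = 11/6. Difference = 23/6 − 11/6 = 2.

2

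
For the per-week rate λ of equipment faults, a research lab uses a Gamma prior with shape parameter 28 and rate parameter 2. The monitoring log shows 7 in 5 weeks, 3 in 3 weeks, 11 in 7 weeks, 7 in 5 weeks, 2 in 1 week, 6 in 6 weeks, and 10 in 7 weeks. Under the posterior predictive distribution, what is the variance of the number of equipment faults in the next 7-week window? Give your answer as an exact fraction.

11137/648

Total count: 7 + 3 + 11 + 7 + 2 + 6 + 10 = 46.
Total exposure: 5 + 3 + 7 + 5 + 1 + 6 + 7 = 34 weeks.
Conjugate update: add total count to the shape and total exposure to the rate, giving Gamma(74, 36).
The posterior predictive for a window of length T is Negative Binomial with variance T·α'·(β'+T)/β'² = 7·74·43/1296 = 11137/648.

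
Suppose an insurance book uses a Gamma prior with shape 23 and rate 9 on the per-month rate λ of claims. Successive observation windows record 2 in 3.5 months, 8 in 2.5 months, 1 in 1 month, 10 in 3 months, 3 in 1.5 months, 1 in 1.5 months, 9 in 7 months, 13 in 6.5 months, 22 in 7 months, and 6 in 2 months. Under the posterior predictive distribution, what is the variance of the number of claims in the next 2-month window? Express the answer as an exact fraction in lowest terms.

36456/7921

Total count: 2 + 8 + 1 + 10 + 3 + 1 + 9 + 13 + 22 + 6 = 75.
Total exposure: 3.5 + 2.5 + 1 + 3 + 1.5 + 1.5 + 7 + 6.5 + 7 + 2 = 35.5 months.
By Gamma–Poisson conjugacy, the posterior is Gamma(α + Σx, β + Σt) = Gamma(23 + 75, 9 + 35.5) = Gamma(98, 89/2).
The posterior predictive for a window of length T is Negative Binomial with variance T·α'·(β'+T)/β'² = 2·98·(93/2)/(7921/4) = 36456/7921.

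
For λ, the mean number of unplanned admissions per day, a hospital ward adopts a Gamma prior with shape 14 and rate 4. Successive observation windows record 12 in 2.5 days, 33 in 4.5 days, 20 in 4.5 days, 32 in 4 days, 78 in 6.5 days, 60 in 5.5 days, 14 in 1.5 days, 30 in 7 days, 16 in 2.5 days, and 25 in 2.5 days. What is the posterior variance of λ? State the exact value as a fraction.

Total count: 12 + 33 + 20 + 32 + 78 + 60 + 14 + 30 + 16 + 25 = 320.
Total exposure: 2.5 + 4.5 + 4.5 + 4 + 6.5 + 5.5 + 1.5 + 7 + 2.5 + 2.5 = 41 days.
Conjugate update: add total count to the shape and total exposure to the rate, giving Gamma(334, 45).
Posterior variance = α'/β'² = 334/2025.

334/2025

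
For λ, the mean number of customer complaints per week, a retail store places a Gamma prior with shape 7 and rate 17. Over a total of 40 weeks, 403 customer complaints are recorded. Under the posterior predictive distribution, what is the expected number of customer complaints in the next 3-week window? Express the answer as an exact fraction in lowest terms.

Total count 403 over total exposure 40 weeks.
Conjugate update: add total count to the shape and total exposure to the rate, giving Gamma(410, 57).
Predictive mean over a 3-week window = T·E[λ|data] = 3·410/57 = 410/19.

410/19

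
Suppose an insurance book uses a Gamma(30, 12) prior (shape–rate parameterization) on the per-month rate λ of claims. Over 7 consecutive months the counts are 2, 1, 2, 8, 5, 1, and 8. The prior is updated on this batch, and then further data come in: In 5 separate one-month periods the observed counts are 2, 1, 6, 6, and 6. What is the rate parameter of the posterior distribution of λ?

Total count: 2 + 1 + 2 + 8 + 5 + 1 + 8 = 27.
Total exposure: 7 months.
After the first batch: Gamma(30 + 27, 12 + 7) = Gamma(57, 19).
Total count: 2 + 1 + 6 + 6 + 6 = 21.
Total exposure: 5 months.
After the second batch: Gamma(57 + 21, 19 + 5) = Gamma(78, 24).

24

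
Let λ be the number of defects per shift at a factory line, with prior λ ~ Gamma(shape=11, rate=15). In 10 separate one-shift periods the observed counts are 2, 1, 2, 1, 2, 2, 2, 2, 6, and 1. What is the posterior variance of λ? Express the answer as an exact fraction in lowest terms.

32/625

Total count: 2 + 1 + 2 + 1 + 2 + 2 + 2 + 2 + 6 + 1 = 21.
Total exposure: 10 shifts.
Conjugate update: add total count to the shape and total exposure to the rate, giving Gamma(32, 25).
Posterior variance = α'/β'² = 32/625.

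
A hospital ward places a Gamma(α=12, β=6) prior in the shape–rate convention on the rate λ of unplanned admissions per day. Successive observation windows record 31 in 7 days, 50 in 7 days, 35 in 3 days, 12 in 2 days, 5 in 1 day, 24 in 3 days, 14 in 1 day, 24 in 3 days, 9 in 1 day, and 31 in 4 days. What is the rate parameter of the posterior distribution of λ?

Total count: 31 + 50 + 35 + 12 + 5 + 24 + 14 + 24 + 9 + 31 = 235.
Total exposure: 7 + 7 + 3 + 2 + 1 + 3 + 1 + 3 + 1 + 4 = 32 days.
The Gamma prior is conjugate for the Poisson rate, so λ | data ~ Gamma(12+235, 6+32) = Gamma(247, 38).

38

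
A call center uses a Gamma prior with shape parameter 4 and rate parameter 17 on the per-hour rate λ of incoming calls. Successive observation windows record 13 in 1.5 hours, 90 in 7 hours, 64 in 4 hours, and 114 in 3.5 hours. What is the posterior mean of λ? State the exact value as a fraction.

95/11

Total count: 13 + 90 + 64 + 114 = 281.
Total exposure: 1.5 + 7 + 4 + 3.5 = 16 hours.
Conjugate update: add total count to the shape and total exposure to the rate, giving Gamma(285, 33).
Posterior mean = α'/β' = 285/33 = 95/11.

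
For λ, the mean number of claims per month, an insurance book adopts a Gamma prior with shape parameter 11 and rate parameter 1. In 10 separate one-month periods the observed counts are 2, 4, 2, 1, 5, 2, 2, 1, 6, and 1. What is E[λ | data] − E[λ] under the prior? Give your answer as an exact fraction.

-84/11

Total count: 2 + 4 + 2 + 1 + 5 + 2 + 2 + 1 + 6 + 1 = 26.
Total exposure: 10 months.
Posterior: α' = 11 + 26 = 37, β' = 1 + 10 = 11.
Posterior mean = 37/11 = 37/11; prior mean = 11/1 = 11. Difference = 37/11 − 11 = -84/11.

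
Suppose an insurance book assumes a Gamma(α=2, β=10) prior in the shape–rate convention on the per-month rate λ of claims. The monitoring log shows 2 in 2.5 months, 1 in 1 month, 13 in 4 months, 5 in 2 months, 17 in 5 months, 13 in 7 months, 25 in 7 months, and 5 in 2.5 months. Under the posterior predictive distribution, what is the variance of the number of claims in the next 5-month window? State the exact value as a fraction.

19090/1681

Total count: 2 + 1 + 13 + 5 + 17 + 13 + 25 + 5 = 81.
Total exposure: 2.5 + 1 + 4 + 2 + 5 + 7 + 7 + 2.5 = 31 months.
Posterior: α' = 2 + 81 = 83, β' = 10 + 31 = 41.
The posterior predictive for a window of length T is Negative Binomial with variance T·α'·(β'+T)/β'² = 5·83·46/1681 = 19090/1681.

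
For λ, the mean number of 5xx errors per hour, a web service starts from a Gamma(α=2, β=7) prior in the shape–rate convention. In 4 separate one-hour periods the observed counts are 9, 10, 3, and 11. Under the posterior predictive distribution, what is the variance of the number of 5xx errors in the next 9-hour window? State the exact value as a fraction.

Total count: 9 + 10 + 3 + 11 = 33.
Total exposure: 4 hours.
The Gamma prior is conjugate for the Poisson rate, so λ | data ~ Gamma(2+33, 7+4) = Gamma(35, 11).
The posterior predictive for a window of length T is Negative Binomial with variance T·α'·(β'+T)/β'² = 9·35·20/121 = 6300/121.

6300/121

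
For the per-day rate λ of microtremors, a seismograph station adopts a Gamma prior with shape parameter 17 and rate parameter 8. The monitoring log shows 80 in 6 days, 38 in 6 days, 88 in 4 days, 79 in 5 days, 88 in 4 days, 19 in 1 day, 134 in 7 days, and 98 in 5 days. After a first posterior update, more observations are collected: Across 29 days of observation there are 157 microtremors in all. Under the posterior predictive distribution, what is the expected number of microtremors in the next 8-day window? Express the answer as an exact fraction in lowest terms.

2128/25

Total count: 80 + 38 + 88 + 79 + 88 + 19 + 134 + 98 = 624.
Total exposure: 6 + 6 + 4 + 5 + 4 + 1 + 7 + 5 = 38 days.
After the first batch: Gamma(17 + 624, 8 + 38) = Gamma(641, 46).
Total count 157 over total exposure 29 days.
After the second batch: Gamma(641 + 157, 46 + 29) = Gamma(798, 75).
Predictive mean over an 8-day window = T·E[λ|data] = 8·798/75 = 2128/25.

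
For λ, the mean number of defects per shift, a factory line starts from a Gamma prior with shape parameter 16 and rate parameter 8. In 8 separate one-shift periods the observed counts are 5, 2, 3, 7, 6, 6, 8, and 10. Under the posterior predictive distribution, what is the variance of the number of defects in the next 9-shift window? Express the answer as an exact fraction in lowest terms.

14175/256

Total count: 5 + 2 + 3 + 7 + 6 + 6 + 8 + 10 = 47.
Total exposure: 8 shifts.
Gamma(α, β) with Poisson data over total exposure Σt gives posterior Gamma(α+Σx, β+Σt) = Gamma(63, 16).
The posterior predictive for a window of length T is Negative Binomial with variance T·α'·(β'+T)/β'² = 9·63·25/256 = 14175/256.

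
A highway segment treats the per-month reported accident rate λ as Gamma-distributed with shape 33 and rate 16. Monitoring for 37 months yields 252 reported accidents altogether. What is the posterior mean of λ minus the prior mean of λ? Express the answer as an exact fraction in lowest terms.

Total count 252 over total exposure 37 months.
Gamma(α, β) with Poisson data over total exposure Σt gives posterior Gamma(α+Σx, β+Σt) = Gamma(285, 53).
Posterior mean = 285/53 = 285/53; prior mean = 33/16 = 33/16. Difference = 285/53 − 33/16 = 2811/848.

2811/848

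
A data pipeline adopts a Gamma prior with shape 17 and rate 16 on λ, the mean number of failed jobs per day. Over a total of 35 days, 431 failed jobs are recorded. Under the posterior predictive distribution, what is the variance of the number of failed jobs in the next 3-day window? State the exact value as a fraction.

8064/289

Total count 431 over total exposure 35 days.
The Gamma prior is conjugate for the Poisson rate, so λ | data ~ Gamma(17+431, 16+35) = Gamma(448, 51).
The posterior predictive for a window of length T is Negative Binomial with variance T·α'·(β'+T)/β'² = 3·448·54/2601 = 8064/289.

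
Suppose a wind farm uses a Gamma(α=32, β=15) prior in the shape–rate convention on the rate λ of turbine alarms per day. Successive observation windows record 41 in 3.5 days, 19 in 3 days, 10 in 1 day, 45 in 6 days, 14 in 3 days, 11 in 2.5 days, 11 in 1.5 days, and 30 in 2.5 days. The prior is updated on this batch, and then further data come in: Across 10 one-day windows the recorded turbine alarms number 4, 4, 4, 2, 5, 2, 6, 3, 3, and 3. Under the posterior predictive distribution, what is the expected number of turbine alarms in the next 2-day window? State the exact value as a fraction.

Total count: 41 + 19 + 10 + 45 + 14 + 11 + 11 + 30 = 181.
Total exposure: 3.5 + 3 + 1 + 6 + 3 + 2.5 + 1.5 + 2.5 = 23 days.
After the first batch: Gamma(32 + 181, 15 + 23) = Gamma(213, 38).
Total count: 4 + 4 + 4 + 2 + 5 + 2 + 6 + 3 + 3 + 3 = 36.
Total exposure: 10 days.
After the second batch: Gamma(213 + 36, 38 + 10) = Gamma(249, 48).
Predictive mean over a 2-day window = T·E[λ|data] = 2·249/48 = 83/8.

83/8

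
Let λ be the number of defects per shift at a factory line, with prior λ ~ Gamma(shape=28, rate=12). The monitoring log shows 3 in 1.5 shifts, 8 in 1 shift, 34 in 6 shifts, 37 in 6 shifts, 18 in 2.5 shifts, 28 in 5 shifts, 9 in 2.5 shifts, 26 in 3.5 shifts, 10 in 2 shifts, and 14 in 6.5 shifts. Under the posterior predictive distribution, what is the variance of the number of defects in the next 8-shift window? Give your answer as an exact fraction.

388720/9409

Total count: 3 + 8 + 34 + 37 + 18 + 28 + 9 + 26 + 10 + 14 = 187.
Total exposure: 1.5 + 1 + 6 + 6 + 2.5 + 5 + 2.5 + 3.5 + 2 + 6.5 = 36.5 shifts.
By Gamma–Poisson conjugacy, the posterior is Gamma(α + Σx, β + Σt) = Gamma(28 + 187, 12 + 36.5) = Gamma(215, 97/2).
The posterior predictive for a window of length T is Negative Binomial with variance T·α'·(β'+T)/β'² = 8·215·(113/2)/(9409/4) = 388720/9409.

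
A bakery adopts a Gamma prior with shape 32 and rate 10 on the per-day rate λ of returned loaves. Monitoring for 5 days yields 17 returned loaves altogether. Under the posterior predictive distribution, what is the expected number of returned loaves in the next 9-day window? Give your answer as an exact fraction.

147/5

Total count 17 over total exposure 5 days.
By Gamma–Poisson conjugacy, the posterior is Gamma(α + Σx, β + Σt) = Gamma(32 + 17, 10 + 5) = Gamma(49, 15).
Predictive mean over a 9-day window = T·E[λ|data] = 9·49/15 = 147/5.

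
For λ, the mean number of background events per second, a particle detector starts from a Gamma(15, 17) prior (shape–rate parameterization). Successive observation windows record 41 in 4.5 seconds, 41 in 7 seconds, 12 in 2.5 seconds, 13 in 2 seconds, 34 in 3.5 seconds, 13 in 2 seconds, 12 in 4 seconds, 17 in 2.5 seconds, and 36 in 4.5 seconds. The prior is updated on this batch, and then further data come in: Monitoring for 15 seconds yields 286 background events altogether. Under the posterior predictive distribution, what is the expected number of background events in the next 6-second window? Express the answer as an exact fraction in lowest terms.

2080/43

Total count: 41 + 41 + 12 + 13 + 34 + 13 + 12 + 17 + 36 = 219.
Total exposure: 4.5 + 7 + 2.5 + 2 + 3.5 + 2 + 4 + 2.5 + 4.5 = 32.5 seconds.
After the first batch: Gamma(15 + 219, 17 + 32.5) = Gamma(234, 99/2).
Total count 286 over total exposure 15 seconds.
After the second batch: Gamma(234 + 286, 99/2 + 15) = Gamma(520, 129/2).
Predictive mean over a 6-second window = T·E[λ|data] = 6·520/(129/2) = 2080/43.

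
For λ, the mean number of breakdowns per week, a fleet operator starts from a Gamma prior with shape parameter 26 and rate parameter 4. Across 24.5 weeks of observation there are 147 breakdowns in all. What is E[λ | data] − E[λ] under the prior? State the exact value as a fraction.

-49/114

Total count 147 over total exposure 24.5 weeks.
Conjugate update: add total count to the shape and total exposure to the rate, giving Gamma(173, 57/2).
Posterior mean = 173/(57/2) = 346/57; prior mean = 26/4 = 13/2. Difference = 346/57 − 13/2 = -49/114.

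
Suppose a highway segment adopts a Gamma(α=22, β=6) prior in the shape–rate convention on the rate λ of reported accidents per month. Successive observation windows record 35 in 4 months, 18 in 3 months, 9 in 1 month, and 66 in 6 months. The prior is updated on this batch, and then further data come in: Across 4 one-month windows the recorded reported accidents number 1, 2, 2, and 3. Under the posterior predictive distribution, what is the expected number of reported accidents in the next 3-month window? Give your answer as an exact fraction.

Total count: 35 + 18 + 9 + 66 = 128.
Total exposure: 4 + 3 + 1 + 6 = 14 months.
After the first batch: Gamma(22 + 128, 6 + 14) = Gamma(150, 20).
Total count: 1 + 2 + 2 + 3 = 8.
Total exposure: 4 months.
After the second batch: Gamma(150 + 8, 20 + 4) = Gamma(158, 24).
Predictive mean over a 3-month window = T·E[λ|data] = 3·158/24 = 79/4.

79/4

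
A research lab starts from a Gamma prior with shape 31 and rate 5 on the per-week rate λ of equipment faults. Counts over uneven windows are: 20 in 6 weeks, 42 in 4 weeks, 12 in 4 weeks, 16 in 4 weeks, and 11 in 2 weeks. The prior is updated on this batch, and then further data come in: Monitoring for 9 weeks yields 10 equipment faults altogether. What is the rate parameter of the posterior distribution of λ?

Total count: 20 + 42 + 12 + 16 + 11 = 101.
Total exposure: 6 + 4 + 4 + 4 + 2 = 20 weeks.
After the first batch: Gamma(31 + 101, 5 + 20) = Gamma(132, 25).
Total count 10 over total exposure 9 weeks.
After the second batch: Gamma(132 + 10, 25 + 9) = Gamma(142, 34).

34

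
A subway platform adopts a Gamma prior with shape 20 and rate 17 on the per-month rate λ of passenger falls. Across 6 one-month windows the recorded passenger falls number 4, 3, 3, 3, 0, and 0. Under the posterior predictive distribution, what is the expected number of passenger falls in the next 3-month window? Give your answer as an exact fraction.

99/23

Total count: 4 + 3 + 3 + 3 + 0 + 0 = 13.
Total exposure: 6 months.
Posterior: α' = 20 + 13 = 33, β' = 17 + 6 = 23.
Predictive mean over a 3-month window = T·E[λ|data] = 3·33/23 = 99/23.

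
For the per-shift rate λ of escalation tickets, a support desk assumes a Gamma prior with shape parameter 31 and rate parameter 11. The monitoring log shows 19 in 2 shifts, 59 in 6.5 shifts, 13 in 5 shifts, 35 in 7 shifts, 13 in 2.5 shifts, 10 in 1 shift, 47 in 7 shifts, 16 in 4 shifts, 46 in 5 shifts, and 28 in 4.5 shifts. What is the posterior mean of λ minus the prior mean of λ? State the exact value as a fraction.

Total count: 19 + 59 + 13 + 35 + 13 + 10 + 47 + 16 + 46 + 28 = 286.
Total exposure: 2 + 6.5 + 5 + 7 + 2.5 + 1 + 7 + 4 + 5 + 4.5 = 44.5 shifts.
Gamma(α, β) with Poisson data over total exposure Σt gives posterior Gamma(α+Σx, β+Σt) = Gamma(317, 111/2).
Posterior mean = 317/(111/2) = 634/111; prior mean = 31/11 = 31/11. Difference = 634/111 − 31/11 = 3533/1221.

3533/1221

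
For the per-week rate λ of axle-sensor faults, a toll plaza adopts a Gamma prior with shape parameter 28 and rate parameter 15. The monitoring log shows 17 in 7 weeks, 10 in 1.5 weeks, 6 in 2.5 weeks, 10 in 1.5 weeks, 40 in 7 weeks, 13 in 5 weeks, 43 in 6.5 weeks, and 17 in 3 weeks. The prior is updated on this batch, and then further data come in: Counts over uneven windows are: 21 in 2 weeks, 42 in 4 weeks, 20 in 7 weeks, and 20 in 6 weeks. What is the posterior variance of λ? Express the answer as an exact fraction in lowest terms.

Total count: 17 + 10 + 6 + 10 + 40 + 13 + 43 + 17 = 156.
Total exposure: 7 + 1.5 + 2.5 + 1.5 + 7 + 5 + 6.5 + 3 = 34 weeks.
After the first batch: Gamma(28 + 156, 15 + 34) = Gamma(184, 49).
Total count: 21 + 42 + 20 + 20 = 103.
Total exposure: 2 + 4 + 7 + 6 = 19 weeks.
After the second batch: Gamma(184 + 103, 49 + 19) = Gamma(287, 68).
Posterior variance = α'/β'² = 287/4624.

287/4624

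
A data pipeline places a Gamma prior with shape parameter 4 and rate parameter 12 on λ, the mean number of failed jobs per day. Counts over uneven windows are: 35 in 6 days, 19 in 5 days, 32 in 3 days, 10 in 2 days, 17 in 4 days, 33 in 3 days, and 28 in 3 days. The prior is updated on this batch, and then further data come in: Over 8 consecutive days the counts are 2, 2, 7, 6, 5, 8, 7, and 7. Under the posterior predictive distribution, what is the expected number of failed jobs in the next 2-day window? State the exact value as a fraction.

Total count: 35 + 19 + 32 + 10 + 17 + 33 + 28 = 174.
Total exposure: 6 + 5 + 3 + 2 + 4 + 3 + 3 = 26 days.
After the first batch: Gamma(4 + 174, 12 + 26) = Gamma(178, 38).
Total count: 2 + 2 + 7 + 6 + 5 + 8 + 7 + 7 = 44.
Total exposure: 8 days.
After the second batch: Gamma(178 + 44, 38 + 8) = Gamma(222, 46).
Predictive mean over a 2-day window = T·E[λ|data] = 2·222/46 = 222/23.

222/23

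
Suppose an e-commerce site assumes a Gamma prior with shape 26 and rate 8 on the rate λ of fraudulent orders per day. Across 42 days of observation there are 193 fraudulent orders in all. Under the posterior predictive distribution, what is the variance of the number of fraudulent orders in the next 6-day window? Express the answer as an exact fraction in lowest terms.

18396/625

Total count 193 over total exposure 42 days.
Posterior: α' = 26 + 193 = 219, β' = 8 + 42 = 50.
The posterior predictive for a window of length T is Negative Binomial with variance T·α'·(β'+T)/β'² = 6·219·56/2500 = 18396/625.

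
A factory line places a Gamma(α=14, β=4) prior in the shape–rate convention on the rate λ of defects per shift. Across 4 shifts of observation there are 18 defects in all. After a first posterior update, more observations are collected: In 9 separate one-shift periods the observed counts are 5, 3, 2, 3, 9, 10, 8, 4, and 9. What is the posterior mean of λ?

5

Total count 18 over total exposure 4 shifts.
After the first batch: Gamma(14 + 18, 4 + 4) = Gamma(32, 8).
Total count: 5 + 3 + 2 + 3 + 9 + 10 + 8 + 4 + 9 = 53.
Total exposure: 9 shifts.
After the second batch: Gamma(32 + 53, 8 + 9) = Gamma(85, 17).
Posterior mean = α'/β' = 85/17 = 5.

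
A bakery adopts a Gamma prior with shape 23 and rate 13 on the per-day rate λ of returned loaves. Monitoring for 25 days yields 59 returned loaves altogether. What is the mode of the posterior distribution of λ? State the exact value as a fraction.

81/38

Total count 59 over total exposure 25 days.
Posterior: α' = 23 + 59 = 82, β' = 13 + 25 = 38.
Posterior mode = (α'−1)/β' = 81/38.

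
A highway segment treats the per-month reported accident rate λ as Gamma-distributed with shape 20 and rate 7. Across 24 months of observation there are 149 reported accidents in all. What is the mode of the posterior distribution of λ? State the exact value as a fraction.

Total count 149 over total exposure 24 months.
Posterior: α' = 20 + 149 = 169, β' = 7 + 24 = 31.
Posterior mode = (α'−1)/β' = 168/31.

168/31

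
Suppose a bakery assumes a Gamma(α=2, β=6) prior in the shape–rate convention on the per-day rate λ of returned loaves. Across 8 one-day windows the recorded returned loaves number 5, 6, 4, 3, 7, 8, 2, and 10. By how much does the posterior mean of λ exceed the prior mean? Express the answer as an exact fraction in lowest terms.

Total count: 5 + 6 + 4 + 3 + 7 + 8 + 2 + 10 = 45.
Total exposure: 8 days.
By Gamma–Poisson conjugacy, the posterior is Gamma(α + Σx, β + Σt) = Gamma(2 + 45, 6 + 8) = Gamma(47, 14).
Posterior mean = 47/14 = 47/14; prior mean = 2/6 = 1/3. Difference = 47/14 − 1/3 = 127/42.

127/42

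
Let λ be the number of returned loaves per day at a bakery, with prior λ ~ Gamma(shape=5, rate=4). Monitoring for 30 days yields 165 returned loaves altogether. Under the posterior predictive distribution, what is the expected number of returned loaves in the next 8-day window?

Total count 165 over total exposure 30 days.
Gamma(α, β) with Poisson data over total exposure Σt gives posterior Gamma(α+Σx, β+Σt) = Gamma(170, 34).
Predictive mean over an 8-day window = T·E[λ|data] = 8·170/34 = 40.

40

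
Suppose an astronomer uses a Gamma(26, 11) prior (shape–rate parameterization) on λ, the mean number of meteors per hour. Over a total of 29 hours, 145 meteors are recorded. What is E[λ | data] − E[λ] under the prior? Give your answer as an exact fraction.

Total count 145 over total exposure 29 hours.
By Gamma–Poisson conjugacy, the posterior is Gamma(α + Σx, β + Σt) = Gamma(26 + 145, 11 + 29) = Gamma(171, 40).
Posterior mean = 171/40 = 171/40; prior mean = 26/11 = 26/11. Difference = 171/40 − 26/11 = 841/440.

841/440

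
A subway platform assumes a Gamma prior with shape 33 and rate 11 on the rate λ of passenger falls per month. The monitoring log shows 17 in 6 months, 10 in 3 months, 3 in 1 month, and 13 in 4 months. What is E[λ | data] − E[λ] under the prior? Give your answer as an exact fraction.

1/25

Total count: 17 + 10 + 3 + 13 = 43.
Total exposure: 6 + 3 + 1 + 4 = 14 months.
Posterior: α' = 33 + 43 = 76, β' = 11 + 14 = 25.
Posterior mean = 76/25 = 76/25; prior mean = 33/11 = 3. Difference = 76/25 − 3 = 1/25.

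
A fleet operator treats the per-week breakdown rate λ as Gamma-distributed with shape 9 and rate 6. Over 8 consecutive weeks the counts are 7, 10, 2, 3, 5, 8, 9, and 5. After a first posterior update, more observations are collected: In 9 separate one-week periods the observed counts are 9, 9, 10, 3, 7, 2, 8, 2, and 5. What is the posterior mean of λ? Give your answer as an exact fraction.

Total count: 7 + 10 + 2 + 3 + 5 + 8 + 9 + 5 = 49.
Total exposure: 8 weeks.
After the first batch: Gamma(9 + 49, 6 + 8) = Gamma(58, 14).
Total count: 9 + 9 + 10 + 3 + 7 + 2 + 8 + 2 + 5 = 55.
Total exposure: 9 weeks.
After the second batch: Gamma(58 + 55, 14 + 9) = Gamma(113, 23).
Posterior mean = α'/β' = 113/23.

113/23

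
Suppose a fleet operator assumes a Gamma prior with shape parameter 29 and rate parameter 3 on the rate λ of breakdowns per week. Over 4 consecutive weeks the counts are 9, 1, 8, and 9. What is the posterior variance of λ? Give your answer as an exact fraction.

Total count: 9 + 1 + 8 + 9 = 27.
Total exposure: 4 weeks.
Posterior: α' = 29 + 27 = 56, β' = 3 + 4 = 7.
Posterior variance = α'/β'² = 56/49 = 8/7.

8/7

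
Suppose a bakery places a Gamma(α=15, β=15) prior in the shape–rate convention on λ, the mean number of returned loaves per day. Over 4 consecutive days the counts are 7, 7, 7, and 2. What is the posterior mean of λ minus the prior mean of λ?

1

Total count: 7 + 7 + 7 + 2 = 23.
Total exposure: 4 days.
Gamma(α, β) with Poisson data over total exposure Σt gives posterior Gamma(α+Σx, β+Σt) = Gamma(38, 19).
Posterior mean = 38/19 = 2; prior mean = 15/15 = 1. Difference = 2 − 1 = 1.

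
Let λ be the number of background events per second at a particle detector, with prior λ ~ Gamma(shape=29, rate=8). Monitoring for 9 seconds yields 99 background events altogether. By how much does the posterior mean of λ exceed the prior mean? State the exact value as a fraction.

531/136

Total count 99 over total exposure 9 seconds.
Posterior: α' = 29 + 99 = 128, β' = 8 + 9 = 17.
Posterior mean = 128/17 = 128/17; prior mean = 29/8 = 29/8. Difference = 128/17 − 29/8 = 531/136.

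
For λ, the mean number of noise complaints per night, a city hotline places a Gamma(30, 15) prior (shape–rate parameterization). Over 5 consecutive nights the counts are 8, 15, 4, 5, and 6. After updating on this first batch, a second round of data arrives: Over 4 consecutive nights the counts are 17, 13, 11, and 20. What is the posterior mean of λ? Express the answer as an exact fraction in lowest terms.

Total count: 8 + 15 + 4 + 5 + 6 = 38.
Total exposure: 5 nights.
After the first batch: Gamma(30 + 38, 15 + 5) = Gamma(68, 20).
Total count: 17 + 13 + 11 + 20 = 61.
Total exposure: 4 nights.
After the second batch: Gamma(68 + 61, 20 + 4) = Gamma(129, 24).
Posterior mean = α'/β' = 129/24 = 43/8.

43/8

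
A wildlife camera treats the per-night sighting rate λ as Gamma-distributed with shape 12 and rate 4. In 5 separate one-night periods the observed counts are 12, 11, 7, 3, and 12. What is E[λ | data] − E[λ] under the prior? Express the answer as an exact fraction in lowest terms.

10/3

Total count: 12 + 11 + 7 + 3 + 12 = 45.
Total exposure: 5 nights.
Posterior: α' = 12 + 45 = 57, β' = 4 + 5 = 9.
Posterior mean = 57/9 = 19/3; prior mean = 12/4 = 3. Difference = 19/3 − 3 = 10/3.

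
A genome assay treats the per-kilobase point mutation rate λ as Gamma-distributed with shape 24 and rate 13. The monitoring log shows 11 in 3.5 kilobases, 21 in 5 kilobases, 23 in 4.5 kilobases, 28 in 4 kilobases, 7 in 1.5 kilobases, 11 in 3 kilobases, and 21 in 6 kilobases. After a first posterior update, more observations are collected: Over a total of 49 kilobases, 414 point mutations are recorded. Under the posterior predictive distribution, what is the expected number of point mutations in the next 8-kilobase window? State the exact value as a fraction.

Total count: 11 + 21 + 23 + 28 + 7 + 11 + 21 = 122.
Total exposure: 3.5 + 5 + 4.5 + 4 + 1.5 + 3 + 6 = 27.5 kilobases.
After the first batch: Gamma(24 + 122, 13 + 27.5) = Gamma(146, 81/2).
Total count 414 over total exposure 49 kilobases.
After the second batch: Gamma(146 + 414, 81/2 + 49) = Gamma(560, 179/2).
Predictive mean over an 8-kilobase window = T·E[λ|data] = 8·560/(179/2) = 8960/179.

8960/179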